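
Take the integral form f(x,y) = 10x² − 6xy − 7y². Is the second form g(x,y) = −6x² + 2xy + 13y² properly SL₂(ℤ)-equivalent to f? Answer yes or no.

D₁ = 316, D₂ = 316
river cycle of f (length 6): (-7, 6, 10), (10, 14, -3), (-3, 16, 5), (5, 14, -6), (-6, 10, 9), (9, 8, -7)
river cycle of g (length 6): (-6, 14, 5), (5, 16, -3), (-3, 14, 10), (10, 6, -7), (-7, 8, 9), (9, 10, -6)
cycles differ ⇒ inequivalent

no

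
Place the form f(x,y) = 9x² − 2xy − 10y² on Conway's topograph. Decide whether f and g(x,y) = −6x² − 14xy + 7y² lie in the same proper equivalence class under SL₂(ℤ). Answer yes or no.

D₁ = 364, D₂ = 364
river cycle of f (length 8): (-10, 2, 9), (9, 16, -3), (-3, 14, 14), (14, 14, -3), (-3, 16, 9), (9, 2, -10), (-10, 18, 1), (1, 18, -10)
river cycle of g (length 8): (7, 14, -6), (-6, 10, 11), (11, 12, -5), (-5, 18, 2), (2, 18, -5), (-5, 12, 11), (11, 10, -6), (-6, 14, 7)
cycles differ ⇒ inequivalent

no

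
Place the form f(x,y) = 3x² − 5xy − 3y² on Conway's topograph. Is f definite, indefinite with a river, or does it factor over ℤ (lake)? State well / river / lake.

D = b²−4ac = (-5)² − 4·3·(-3) = 61
D > 0 non-square ⇒ indefinite ⇒ periodic river

river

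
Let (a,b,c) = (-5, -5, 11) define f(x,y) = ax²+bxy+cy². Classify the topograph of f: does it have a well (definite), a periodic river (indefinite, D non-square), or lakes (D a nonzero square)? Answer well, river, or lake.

D = b²−4ac = (-5)² − 4·(-5)·11 = 245
D > 0 non-square ⇒ indefinite ⇒ periodic river

river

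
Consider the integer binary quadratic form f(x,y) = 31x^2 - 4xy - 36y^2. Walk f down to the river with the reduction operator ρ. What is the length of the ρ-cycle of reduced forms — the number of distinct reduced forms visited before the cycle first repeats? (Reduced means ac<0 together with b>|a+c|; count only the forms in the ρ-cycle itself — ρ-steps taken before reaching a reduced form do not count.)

D = 4480, ⌊√D⌋ = 66
descent: ρ → (-36,4,31)
descent: ρ → (31,58,-9)  [lands on river]
river: ρ → (-9,50,55)
river: ρ → (55,60,-4)
river: ρ → (-4,60,55)
river: ρ → (55,50,-9)
river: ρ → (-9,58,31)
river: ρ → (31,66,-1)
river: ρ → (-1,66,31)
ρ-cycle length = 8 (tail of 2 descent steps not counted)

8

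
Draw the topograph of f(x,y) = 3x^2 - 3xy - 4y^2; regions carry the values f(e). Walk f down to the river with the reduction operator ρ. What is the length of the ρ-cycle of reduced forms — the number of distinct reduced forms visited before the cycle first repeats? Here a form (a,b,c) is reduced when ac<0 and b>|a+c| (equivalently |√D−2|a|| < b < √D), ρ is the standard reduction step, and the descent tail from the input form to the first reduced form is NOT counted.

D = 57, ⌊√D⌋ = 7
descent: ρ → (-4,3,3)  [lands on river]
river: ρ → (3,3,-4)
river: ρ → (-4,5,2)
river: ρ → (2,7,-1)
river: ρ → (-1,7,2)
river: ρ → (2,5,-4)
ρ-cycle length = 6 (tail of 1 descent step not counted)

6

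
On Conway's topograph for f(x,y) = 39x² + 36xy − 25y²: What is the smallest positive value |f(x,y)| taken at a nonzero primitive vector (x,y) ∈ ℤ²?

river: ρ → (-25,64,11)
river: ρ → (11,68,-13)
river: ρ → (-13,62,26)
river: ρ → (26,42,-33)
river: ρ → (-33,24,35)
river: ρ → (35,46,-22)
river: ρ → (-22,42,39)
river: ρ → (39,36,-25)
closes: descent 0, river 8
min |a| on river = 11

11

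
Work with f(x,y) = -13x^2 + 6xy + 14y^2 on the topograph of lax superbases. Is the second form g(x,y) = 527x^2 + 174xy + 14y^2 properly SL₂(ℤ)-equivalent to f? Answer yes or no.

D₁ = 764, D₂ = 764
river cycle of f (length 16): (14, 22, -5), (-5, 18, 22), (22, 26, -1), (-1, 26, 22), (22, 18, -5), (-5, 22, 14), (14, 6, -13), (-13, 20, 7), (7, 22, -10), (-10, 18, 11), … (6 more)
river cycle of g (length 16): (14, 22, -5), (-5, 18, 22), (22, 26, -1), (-1, 26, 22), (22, 18, -5), (-5, 22, 14), (14, 6, -13), (-13, 20, 7), (7, 22, -10), (-10, 18, 11), … (6 more)
cycles coincide ⇒ equivalent

yes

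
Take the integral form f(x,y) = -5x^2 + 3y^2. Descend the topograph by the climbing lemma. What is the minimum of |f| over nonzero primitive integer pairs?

descent: ρ → (3,6,-2)  [lands on river]
river: ρ → (-2,6,3)
closes: descent 1, river 2
min |a| on river = 2

2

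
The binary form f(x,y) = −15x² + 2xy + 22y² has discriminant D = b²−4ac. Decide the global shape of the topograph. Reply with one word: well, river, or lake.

D = b²−4ac = 2² − 4·(-15)·22 = 1324
D > 0 non-square ⇒ indefinite ⇒ periodic river

river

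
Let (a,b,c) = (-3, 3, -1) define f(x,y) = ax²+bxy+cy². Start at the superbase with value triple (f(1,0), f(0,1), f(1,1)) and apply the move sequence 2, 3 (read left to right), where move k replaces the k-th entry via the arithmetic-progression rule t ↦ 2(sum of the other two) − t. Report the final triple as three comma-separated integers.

start (-3,-1,-1) = (f(1,0),f(0,1),f(1,1))
replace slot 2: 2·((-3)+(-1)) − (-1) = -7 → (-3,-7,-1)
replace slot 3: 2·((-3)+(-7)) − (-1) = -19 → (-3,-7,-19)

-3,-7,-19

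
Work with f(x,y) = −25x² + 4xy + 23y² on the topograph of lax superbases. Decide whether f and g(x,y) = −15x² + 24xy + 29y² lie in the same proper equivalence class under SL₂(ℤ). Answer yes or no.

D₁ = 2316, D₂ = 2316
river cycle of f (length 6): (23, 42, -6), (-6, 42, 23), (23, 4, -25), (-25, 46, 2), (2, 46, -25), (-25, 4, 23)
river cycle of g (length 6): (29, 34, -10), (-10, 46, 5), (5, 44, -19), (-19, 32, 17), (17, 36, -15), (-15, 24, 29)
cycles differ ⇒ inequivalent

no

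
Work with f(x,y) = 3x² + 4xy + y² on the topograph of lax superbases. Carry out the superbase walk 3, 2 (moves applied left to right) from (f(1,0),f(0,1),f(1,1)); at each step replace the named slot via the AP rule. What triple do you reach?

start (3,1,8) = (f(1,0),f(0,1),f(1,1))
replace slot 3: 2·(3+1) − 8 = 0 → (3,1,0)
replace slot 2: 2·(3+0) − 1 = 5 → (3,5,0)

3,5,0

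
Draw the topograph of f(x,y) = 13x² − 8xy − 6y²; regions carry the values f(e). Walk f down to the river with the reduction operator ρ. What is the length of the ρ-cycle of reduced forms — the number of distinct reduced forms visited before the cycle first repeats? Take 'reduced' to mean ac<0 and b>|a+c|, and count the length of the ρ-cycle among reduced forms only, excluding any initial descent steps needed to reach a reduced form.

D = 376, ⌊√D⌋ = 19
descent: ρ → (-6,8,13)  [lands on river]
river: ρ → (13,18,-1)
river: ρ → (-1,18,13)
river: ρ → (13,8,-6)
river: ρ → (-6,16,5)
river: ρ → (5,14,-9)
river: ρ → (-9,4,10)
river: ρ → (10,16,-3)
river: ρ → (-3,14,15)
river: ρ → (15,16,-2)
river: ρ → (-2,16,15)
river: ρ → (15,14,-3)
river: ρ → (-3,16,10)
river: ρ → (10,4,-9)
river: ρ → (-9,14,5)
river: ρ → (5,16,-6)
ρ-cycle length = 16 (tail of 1 descent step not counted)

16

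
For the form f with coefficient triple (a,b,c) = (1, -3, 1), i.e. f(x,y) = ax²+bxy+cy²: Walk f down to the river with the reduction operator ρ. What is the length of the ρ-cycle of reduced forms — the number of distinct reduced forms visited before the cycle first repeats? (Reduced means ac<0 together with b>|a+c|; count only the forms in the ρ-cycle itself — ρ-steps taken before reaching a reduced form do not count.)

D = 5, ⌊√D⌋ = 2
descent: ρ → (1,1,-1)  [lands on river]
river: ρ → (-1,1,1)
ρ-cycle length = 2 (tail of 1 descent step not counted)

2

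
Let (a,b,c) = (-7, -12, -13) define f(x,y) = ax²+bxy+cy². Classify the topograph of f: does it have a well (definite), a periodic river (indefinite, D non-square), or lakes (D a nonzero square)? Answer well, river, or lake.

D = b²−4ac = (-12)² − 4·(-7)·(-13) = -220
D < 0 ⇒ definite ⇒ every region one sign ⇒ single well

well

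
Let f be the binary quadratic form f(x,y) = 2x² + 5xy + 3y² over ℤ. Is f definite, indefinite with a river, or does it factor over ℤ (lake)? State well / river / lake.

D = b²−4ac = 5² − 4·2·3 = 1
D = 1² is a perfect square ⇒ form factors over ℤ ⇒ lakes

lake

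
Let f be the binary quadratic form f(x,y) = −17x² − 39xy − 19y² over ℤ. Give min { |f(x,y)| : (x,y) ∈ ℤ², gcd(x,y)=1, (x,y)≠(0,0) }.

descent: ρ → (-19,1,3)
descent: ρ → (3,11,-9)  [lands on river]
river: ρ → (-9,7,5)
river: ρ → (5,13,-3)
river: ρ → (-3,11,9)
river: ρ → (9,7,-5)
river: ρ → (-5,13,3)
closes: descent 2, river 6
min |a| on river = 3

3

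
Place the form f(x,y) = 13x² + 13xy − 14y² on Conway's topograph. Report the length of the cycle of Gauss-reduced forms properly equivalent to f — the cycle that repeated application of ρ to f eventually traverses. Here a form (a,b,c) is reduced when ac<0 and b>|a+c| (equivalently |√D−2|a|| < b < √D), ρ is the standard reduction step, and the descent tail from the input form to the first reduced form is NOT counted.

D = 897, ⌊√D⌋ = 29
river: ρ → (-14,15,12)
river: ρ → (12,9,-17)
river: ρ → (-17,25,4)
river: ρ → (4,23,-23)
river: ρ → (-23,23,4)
river: ρ → (4,25,-17)
river: ρ → (-17,9,12)
river: ρ → (12,15,-14)
river: ρ → (-14,13,13)
river: ρ → (13,13,-14)
ρ-cycle length = 10 (tail of 0 descent steps not counted)

10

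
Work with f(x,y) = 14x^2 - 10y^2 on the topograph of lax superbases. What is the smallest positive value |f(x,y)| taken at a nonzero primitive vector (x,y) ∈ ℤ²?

descent: ρ → (-10,20,4)  [lands on river]
river: ρ → (4,20,-10)
closes: descent 1, river 2
min |a| on river = 4

4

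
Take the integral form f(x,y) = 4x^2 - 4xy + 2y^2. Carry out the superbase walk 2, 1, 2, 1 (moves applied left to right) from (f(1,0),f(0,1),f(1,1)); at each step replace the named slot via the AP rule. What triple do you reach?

start (4,2,2) = (f(1,0),f(0,1),f(1,1))
replace slot 2: 2·(4+2) − 2 = 10 → (4,10,2)
replace slot 1: 2·(10+2) − 4 = 20 → (20,10,2)
replace slot 2: 2·(20+2) − 10 = 34 → (20,34,2)
replace slot 1: 2·(34+2) − 20 = 52 → (52,34,2)

52,34,2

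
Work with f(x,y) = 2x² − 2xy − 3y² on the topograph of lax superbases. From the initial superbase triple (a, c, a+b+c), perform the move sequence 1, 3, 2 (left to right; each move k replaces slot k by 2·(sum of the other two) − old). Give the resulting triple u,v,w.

start (2,-3,-3) = (f(1,0),f(0,1),f(1,1))
replace slot 1: 2·((-3)+(-3)) − 2 = -14 → (-14,-3,-3)
replace slot 3: 2·((-14)+(-3)) − (-3) = -31 → (-14,-3,-31)
replace slot 2: 2·((-14)+(-31)) − (-3) = -87 → (-14,-87,-31)

-14,-87,-31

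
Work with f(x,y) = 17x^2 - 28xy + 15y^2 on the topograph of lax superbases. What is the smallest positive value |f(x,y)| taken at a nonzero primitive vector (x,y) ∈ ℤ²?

translate: b→6 (≡-28 mod 34), so (17,-28,15)→(17,6,4)
flip: (17,6,4)→(4,-6,17)
translate: b→2 (≡-6 mod 8), so (4,-6,17)→(4,2,15)
reduced (well bottom): (4,2,15) with a≤c, −a<b≤a
well minimum = a = 4

4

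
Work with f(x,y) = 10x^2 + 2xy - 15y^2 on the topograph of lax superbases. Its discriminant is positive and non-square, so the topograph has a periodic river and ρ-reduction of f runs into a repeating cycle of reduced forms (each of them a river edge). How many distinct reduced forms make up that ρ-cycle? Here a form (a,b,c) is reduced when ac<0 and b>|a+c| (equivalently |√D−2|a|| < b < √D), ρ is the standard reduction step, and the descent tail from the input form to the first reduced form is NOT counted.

D = 604, ⌊√D⌋ = 24
descent: ρ → (-15,-2,10)
descent: ρ → (10,22,-3)  [lands on river]
river: ρ → (-3,20,17)
river: ρ → (17,14,-6)
river: ρ → (-6,22,5)
river: ρ → (5,18,-14)
river: ρ → (-14,10,9)
river: ρ → (9,8,-15)
river: ρ → (-15,22,2)
river: ρ → (2,22,-15)
river: ρ → (-15,8,9)
river: ρ → (9,10,-14)
river: ρ → (-14,18,5)
river: ρ → (5,22,-6)
river: ρ → (-6,14,17)
river: ρ → (17,20,-3)
river: ρ → (-3,22,10)
river: ρ → (10,18,-7)
river: ρ → (-7,24,1)
river: ρ → (1,24,-7)
river: ρ → (-7,18,10)
ρ-cycle length = 20 (tail of 2 descent steps not counted)

20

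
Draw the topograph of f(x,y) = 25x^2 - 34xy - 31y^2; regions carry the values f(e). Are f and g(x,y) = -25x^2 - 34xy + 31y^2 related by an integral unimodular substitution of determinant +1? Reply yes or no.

D₁ = 4256, D₂ = 4256
river cycle of f (length 8): (-31, 34, 25), (25, 16, -40), (-40, 64, 1), (1, 64, -40), (-40, 16, 25), (25, 34, -31), (-31, 28, 28), (28, 28, -31)
river cycle of g (length 8): (31, 34, -25), (-25, 16, 40), (40, 64, -1), (-1, 64, 40), (40, 16, -25), (-25, 34, 31), (31, 28, -28), (-28, 28, 31)
cycles differ ⇒ inequivalent

no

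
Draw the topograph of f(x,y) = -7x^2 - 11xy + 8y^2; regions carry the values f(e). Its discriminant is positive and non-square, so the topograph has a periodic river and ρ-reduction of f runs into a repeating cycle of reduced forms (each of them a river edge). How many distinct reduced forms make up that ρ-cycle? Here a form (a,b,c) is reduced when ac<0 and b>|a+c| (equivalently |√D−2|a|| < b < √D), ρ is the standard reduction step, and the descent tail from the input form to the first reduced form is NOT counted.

D = 345, ⌊√D⌋ = 18
descent: ρ → (8,11,-7)  [lands on river]
river: ρ → (-7,17,2)
river: ρ → (2,15,-15)
river: ρ → (-15,15,2)
river: ρ → (2,17,-7)
river: ρ → (-7,11,8)
river: ρ → (8,5,-10)
river: ρ → (-10,15,3)
river: ρ → (3,15,-10)
river: ρ → (-10,5,8)
ρ-cycle length = 10 (tail of 1 descent step not counted)

10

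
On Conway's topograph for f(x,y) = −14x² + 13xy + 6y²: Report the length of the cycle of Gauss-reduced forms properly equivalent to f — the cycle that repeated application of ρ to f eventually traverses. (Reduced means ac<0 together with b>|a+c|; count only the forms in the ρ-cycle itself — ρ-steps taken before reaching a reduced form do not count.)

D = 505, ⌊√D⌋ = 22
river: ρ → (6,11,-16)
river: ρ → (-16,21,1)
river: ρ → (1,21,-16)
river: ρ → (-16,11,6)
river: ρ → (6,13,-14)
river: ρ → (-14,15,5)
river: ρ → (5,15,-14)
river: ρ → (-14,13,6)
ρ-cycle length = 8 (tail of 0 descent steps not counted)

8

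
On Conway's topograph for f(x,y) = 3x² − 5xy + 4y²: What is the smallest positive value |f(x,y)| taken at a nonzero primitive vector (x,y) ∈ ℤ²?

translate: b→1 (≡-5 mod 6), so (3,-5,4)→(3,1,2)
flip: (3,1,2)→(2,-1,3)
reduced (well bottom): (2,-1,3) with a≤c, −a<b≤a
well minimum = a = 2

2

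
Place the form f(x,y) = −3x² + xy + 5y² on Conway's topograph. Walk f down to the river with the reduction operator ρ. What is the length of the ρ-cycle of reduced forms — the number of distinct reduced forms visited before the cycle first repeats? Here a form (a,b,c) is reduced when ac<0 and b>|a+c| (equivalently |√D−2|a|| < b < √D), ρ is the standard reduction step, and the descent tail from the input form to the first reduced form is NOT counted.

D = 61, ⌊√D⌋ = 7
descent: ρ → (5,-1,-3)
descent: ρ → (-3,7,1)  [lands on river]
river: ρ → (1,7,-3)
river: ρ → (-3,5,3)
river: ρ → (3,7,-1)
river: ρ → (-1,7,3)
river: ρ → (3,5,-3)
ρ-cycle length = 6 (tail of 2 descent steps not counted)

6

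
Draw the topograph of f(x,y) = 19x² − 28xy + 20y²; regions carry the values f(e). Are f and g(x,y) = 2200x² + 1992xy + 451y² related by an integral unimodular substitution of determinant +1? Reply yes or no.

D₁ = -736, D₂ = -736
f: translate: b→10 (≡-28 mod 38), so (19,-28,20)→(19,10,11)
f: flip: (19,10,11)→(11,-10,19)
f: reduced (well bottom): (11,-10,19) with a≤c, −a<b≤a
g: flip: (2200,1992,451)→(451,-1992,2200)
g: translate: b→-188 (≡-1992 mod 902), so (451,-1992,2200)→(451,-188,20)
g: flip: (451,-188,20)→(20,188,451)
g: translate: b→-12 (≡188 mod 40), so (20,188,451)→(20,-12,11)
g: flip: (20,-12,11)→(11,12,20)
g: translate: b→-10 (≡12 mod 22), so (11,12,20)→(11,-10,19)
g: reduced (well bottom): (11,-10,19) with a≤c, −a<b≤a
reduced forms (11, -10, 19) vs (11, -10, 19) ⇒ equivalent

yes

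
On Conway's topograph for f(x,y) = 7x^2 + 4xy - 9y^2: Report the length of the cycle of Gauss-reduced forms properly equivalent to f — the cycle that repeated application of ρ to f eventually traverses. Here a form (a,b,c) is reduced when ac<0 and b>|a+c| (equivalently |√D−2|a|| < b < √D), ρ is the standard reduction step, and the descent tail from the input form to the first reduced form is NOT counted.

D = 268, ⌊√D⌋ = 16
river: ρ → (-9,14,2)
river: ρ → (2,14,-9)
river: ρ → (-9,4,7)
river: ρ → (7,10,-6)
river: ρ → (-6,14,3)
river: ρ → (3,16,-1)
river: ρ → (-1,16,3)
river: ρ → (3,14,-6)
river: ρ → (-6,10,7)
river: ρ → (7,4,-9)
ρ-cycle length = 10 (tail of 0 descent steps not counted)

10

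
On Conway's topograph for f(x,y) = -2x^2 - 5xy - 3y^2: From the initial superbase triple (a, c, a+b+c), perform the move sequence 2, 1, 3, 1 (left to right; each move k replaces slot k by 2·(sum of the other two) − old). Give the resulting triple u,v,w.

start (-2,-3,-10) = (f(1,0),f(0,1),f(1,1))
replace slot 2: 2·((-2)+(-10)) − (-3) = -21 → (-2,-21,-10)
replace slot 1: 2·((-21)+(-10)) − (-2) = -60 → (-60,-21,-10)
replace slot 3: 2·((-60)+(-21)) − (-10) = -152 → (-60,-21,-152)
replace slot 1: 2·((-21)+(-152)) − (-60) = -286 → (-286,-21,-152)

-286,-21,-152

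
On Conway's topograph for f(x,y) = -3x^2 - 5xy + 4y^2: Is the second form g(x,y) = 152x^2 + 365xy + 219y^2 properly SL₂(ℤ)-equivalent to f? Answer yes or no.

D₁ = 73, D₂ = 73
river cycle of f (length 18): (4, 5, -3), (-3, 7, 2), (2, 5, -6), (-6, 7, 1), (1, 7, -6), (-6, 5, 2), (2, 7, -3), (-3, 5, 4), (4, 3, -4), (-4, 5, 3), … (8 more)
river cycle of g (length 18): (-3, 7, 2), (2, 5, -6), (-6, 7, 1), (1, 7, -6), (-6, 5, 2), (2, 7, -3), (-3, 5, 4), (4, 3, -4), (-4, 5, 3), (3, 7, -2), … (8 more)
cycles coincide ⇒ equivalent

yes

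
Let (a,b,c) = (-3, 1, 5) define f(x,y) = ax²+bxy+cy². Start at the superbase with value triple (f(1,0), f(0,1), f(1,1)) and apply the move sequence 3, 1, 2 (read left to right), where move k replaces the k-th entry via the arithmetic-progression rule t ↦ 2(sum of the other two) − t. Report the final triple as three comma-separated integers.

start (-3,5,3) = (f(1,0),f(0,1),f(1,1))
replace slot 3: 2·((-3)+5) − 3 = 1 → (-3,5,1)
replace slot 1: 2·(5+1) − (-3) = 15 → (15,5,1)
replace slot 2: 2·(15+1) − 5 = 27 → (15,27,1)

15,27,1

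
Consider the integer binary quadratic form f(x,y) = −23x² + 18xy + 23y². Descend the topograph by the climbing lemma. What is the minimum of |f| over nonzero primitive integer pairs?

river: ρ → (23,28,-18)
river: ρ → (-18,44,7)
river: ρ → (7,40,-30)
river: ρ → (-30,20,17)
river: ρ → (17,48,-2)
river: ρ → (-2,48,17)
river: ρ → (17,20,-30)
river: ρ → (-30,40,7)
river: ρ → (7,44,-18)
river: ρ → (-18,28,23)
river: ρ → (23,18,-23)
river: ρ → (-23,28,18)
river: ρ → (18,44,-7)
river: ρ → (-7,40,30)
river: ρ → (30,20,-17)
river: ρ → (-17,48,2)
river: ρ → (2,48,-17)
river: ρ → (-17,20,30)
river: ρ → (30,40,-7)
river: ρ → (-7,44,18)
river: ρ → (18,28,-23)
river: ρ → (-23,18,23)
closes: descent 0, river 22
min |a| on river = 2

2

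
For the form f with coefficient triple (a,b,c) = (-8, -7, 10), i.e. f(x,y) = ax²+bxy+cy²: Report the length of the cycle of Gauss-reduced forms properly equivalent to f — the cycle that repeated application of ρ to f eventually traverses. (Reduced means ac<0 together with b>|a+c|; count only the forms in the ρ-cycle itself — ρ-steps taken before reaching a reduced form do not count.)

D = 369, ⌊√D⌋ = 19
descent: ρ → (10,7,-8)  [lands on river]
river: ρ → (-8,9,9)
river: ρ → (9,9,-8)
river: ρ → (-8,7,10)
river: ρ → (10,13,-5)
river: ρ → (-5,17,4)
river: ρ → (4,15,-9)
river: ρ → (-9,3,10)
river: ρ → (10,17,-2)
river: ρ → (-2,19,1)
river: ρ → (1,19,-2)
river: ρ → (-2,17,10)
river: ρ → (10,3,-9)
river: ρ → (-9,15,4)
river: ρ → (4,17,-5)
river: ρ → (-5,13,10)
ρ-cycle length = 16 (tail of 1 descent step not counted)

16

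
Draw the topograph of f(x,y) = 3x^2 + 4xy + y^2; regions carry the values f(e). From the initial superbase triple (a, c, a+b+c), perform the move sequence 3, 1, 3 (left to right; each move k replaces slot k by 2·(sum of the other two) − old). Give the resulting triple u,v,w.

start (3,1,8) = (f(1,0),f(0,1),f(1,1))
replace slot 3: 2·(3+1) − 8 = 0 → (3,1,0)
replace slot 1: 2·(1+0) − 3 = -1 → (-1,1,0)
replace slot 3: 2·((-1)+1) − 0 = 0 → (-1,1,0)

-1,1,0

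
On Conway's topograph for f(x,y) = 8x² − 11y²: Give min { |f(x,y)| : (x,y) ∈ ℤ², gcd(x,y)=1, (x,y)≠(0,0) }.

descent: ρ → (-11,0,8)
descent: ρ → (8,16,-3)  [lands on river]
river: ρ → (-3,14,13)
river: ρ → (13,12,-4)
river: ρ → (-4,12,13)
river: ρ → (13,14,-3)
river: ρ → (-3,16,8)
closes: descent 2, river 6
min |a| on river = 3

3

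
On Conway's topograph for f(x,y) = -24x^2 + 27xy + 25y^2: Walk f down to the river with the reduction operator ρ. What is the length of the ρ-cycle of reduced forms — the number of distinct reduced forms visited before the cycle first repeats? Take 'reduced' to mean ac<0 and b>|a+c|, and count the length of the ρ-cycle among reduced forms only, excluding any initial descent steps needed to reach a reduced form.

D = 3129, ⌊√D⌋ = 55
river: ρ → (25,23,-26)
river: ρ → (-26,29,22)
river: ρ → (22,15,-33)
river: ρ → (-33,51,4)
river: ρ → (4,53,-20)
river: ρ → (-20,27,30)
river: ρ → (30,33,-17)
river: ρ → (-17,35,28)
river: ρ → (28,21,-24)
river: ρ → (-24,27,25)
ρ-cycle length = 10 (tail of 0 descent steps not counted)

10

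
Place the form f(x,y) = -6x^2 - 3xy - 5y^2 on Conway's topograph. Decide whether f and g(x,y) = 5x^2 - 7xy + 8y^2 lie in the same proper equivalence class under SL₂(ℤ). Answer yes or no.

D₁ = -111, D₂ = -111
f is negative-definite; reduce −f:
−f: flip: (6,3,5)→(5,-3,6)
−f: reduced (well bottom): (5,-3,6) with a≤c, −a<b≤a
flip sign back: reduced form of f is (-5,3,-6)
g: translate: b→3 (≡-7 mod 10), so (5,-7,8)→(5,3,6)
g: reduced (well bottom): (5,3,6) with a≤c, −a<b≤a
reduced forms (-5, 3, -6) vs (5, 3, 6) ⇒ inequivalent

no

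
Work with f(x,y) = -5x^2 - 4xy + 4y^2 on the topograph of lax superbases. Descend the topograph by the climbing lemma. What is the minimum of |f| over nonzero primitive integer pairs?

descent: ρ → (4,4,-5)  [lands on river]
river: ρ → (-5,6,3)
river: ρ → (3,6,-5)
river: ρ → (-5,4,4)
closes: descent 1, river 4
min |a| on river = 3

3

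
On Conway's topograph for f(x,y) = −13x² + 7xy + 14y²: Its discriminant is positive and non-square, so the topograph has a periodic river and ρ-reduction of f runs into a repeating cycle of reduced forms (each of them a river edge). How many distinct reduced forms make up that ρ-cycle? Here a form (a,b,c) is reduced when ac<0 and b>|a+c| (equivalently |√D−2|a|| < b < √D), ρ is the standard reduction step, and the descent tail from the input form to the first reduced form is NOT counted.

D = 777, ⌊√D⌋ = 27
river: ρ → (14,21,-6)
river: ρ → (-6,27,2)
river: ρ → (2,25,-19)
river: ρ → (-19,13,8)
river: ρ → (8,19,-13)
river: ρ → (-13,7,14)
ρ-cycle length = 6 (tail of 0 descent steps not counted)

6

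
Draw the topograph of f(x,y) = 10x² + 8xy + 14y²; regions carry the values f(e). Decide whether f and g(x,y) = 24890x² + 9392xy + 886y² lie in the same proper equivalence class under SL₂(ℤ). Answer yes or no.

D₁ = -496, D₂ = -496
f: reduced (well bottom): (10,8,14) with a≤c, −a<b≤a
g: flip: (24890,9392,886)→(886,-9392,24890)
g: translate: b→-532 (≡-9392 mod 1772), so (886,-9392,24890)→(886,-532,80)
g: flip: (886,-532,80)→(80,532,886)
g: translate: b→52 (≡532 mod 160), so (80,532,886)→(80,52,10)
g: flip: (80,52,10)→(10,-52,80)
g: translate: b→8 (≡-52 mod 20), so (10,-52,80)→(10,8,14)
g: reduced (well bottom): (10,8,14) with a≤c, −a<b≤a
reduced forms (10, 8, 14) vs (10, 8, 14) ⇒ equivalent

yes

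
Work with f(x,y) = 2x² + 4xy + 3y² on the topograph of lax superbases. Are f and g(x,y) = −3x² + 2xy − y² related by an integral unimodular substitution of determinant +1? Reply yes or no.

D₁ = -8, D₂ = -8
f: translate: b→0 (≡4 mod 4), so (2,4,3)→(2,0,1)
f: flip: (2,0,1)→(1,0,2)
f: reduced (well bottom): (1,0,2) with a≤c, −a<b≤a
g is negative-definite; reduce −g:
−g: flip: (3,-2,1)→(1,2,3)
−g: translate: b→0 (≡2 mod 2), so (1,2,3)→(1,0,2)
−g: reduced (well bottom): (1,0,2) with a≤c, −a<b≤a
flip sign back: reduced form of g is (-1,0,-2)
reduced forms (1, 0, 2) vs (-1, 0, -2) ⇒ inequivalent

no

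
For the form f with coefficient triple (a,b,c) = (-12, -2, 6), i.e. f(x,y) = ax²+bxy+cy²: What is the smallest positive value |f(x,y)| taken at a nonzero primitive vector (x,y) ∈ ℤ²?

descent: ρ → (6,14,-4)  [lands on river]
river: ρ → (-4,10,12)
river: ρ → (12,14,-2)
river: ρ → (-2,14,12)
river: ρ → (12,10,-4)
river: ρ → (-4,14,6)
river: ρ → (6,10,-8)
river: ρ → (-8,6,8)
river: ρ → (8,10,-6)
river: ρ → (-6,14,4)
river: ρ → (4,10,-12)
river: ρ → (-12,14,2)
river: ρ → (2,14,-12)
river: ρ → (-12,10,4)
river: ρ → (4,14,-6)
river: ρ → (-6,10,8)
river: ρ → (8,6,-8)
river: ρ → (-8,10,6)
closes: descent 1, river 18
min |a| on river = 2

2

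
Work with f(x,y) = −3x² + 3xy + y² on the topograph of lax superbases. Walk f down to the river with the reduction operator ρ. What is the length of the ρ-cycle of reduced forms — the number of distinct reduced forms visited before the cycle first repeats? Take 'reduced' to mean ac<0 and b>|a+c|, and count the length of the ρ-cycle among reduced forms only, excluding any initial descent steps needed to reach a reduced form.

D = 21, ⌊√D⌋ = 4
river: ρ → (1,3,-3)
river: ρ → (-3,3,1)
ρ-cycle length = 2 (tail of 0 descent steps not counted)

2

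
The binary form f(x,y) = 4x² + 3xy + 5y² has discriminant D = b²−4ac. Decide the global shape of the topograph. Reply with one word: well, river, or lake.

D = b²−4ac = 3² − 4·4·5 = -71
D < 0 ⇒ definite ⇒ every region one sign ⇒ single well

well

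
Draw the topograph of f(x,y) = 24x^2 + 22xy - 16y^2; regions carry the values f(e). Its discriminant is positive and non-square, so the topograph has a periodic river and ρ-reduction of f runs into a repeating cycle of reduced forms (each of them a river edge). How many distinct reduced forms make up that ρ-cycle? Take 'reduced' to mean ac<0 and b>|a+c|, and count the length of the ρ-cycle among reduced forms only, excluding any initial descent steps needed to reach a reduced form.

D = 2020, ⌊√D⌋ = 44
river: ρ → (-16,42,4)
river: ρ → (4,38,-36)
river: ρ → (-36,34,6)
river: ρ → (6,38,-24)
river: ρ → (-24,10,20)
river: ρ → (20,30,-14)
river: ρ → (-14,26,24)
river: ρ → (24,22,-16)
ρ-cycle length = 8 (tail of 0 descent steps not counted)

8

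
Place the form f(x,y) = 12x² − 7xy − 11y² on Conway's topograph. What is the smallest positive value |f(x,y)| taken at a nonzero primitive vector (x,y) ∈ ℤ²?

descent: ρ → (-11,7,12)  [lands on river]
river: ρ → (12,17,-6)
river: ρ → (-6,19,9)
river: ρ → (9,17,-8)
river: ρ → (-8,15,11)
river: ρ → (11,7,-12)
river: ρ → (-12,17,6)
river: ρ → (6,19,-9)
river: ρ → (-9,17,8)
river: ρ → (8,15,-11)
closes: descent 1, river 10
min |a| on river = 6

6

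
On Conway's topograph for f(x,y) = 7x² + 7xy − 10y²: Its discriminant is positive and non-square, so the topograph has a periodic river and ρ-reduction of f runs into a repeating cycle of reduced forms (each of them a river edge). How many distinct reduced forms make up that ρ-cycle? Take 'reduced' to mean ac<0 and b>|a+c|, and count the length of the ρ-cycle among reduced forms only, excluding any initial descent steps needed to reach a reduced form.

D = 329, ⌊√D⌋ = 18
river: ρ → (-10,13,4)
river: ρ → (4,11,-13)
river: ρ → (-13,15,2)
river: ρ → (2,17,-5)
river: ρ → (-5,13,8)
river: ρ → (8,3,-10)
river: ρ → (-10,17,1)
river: ρ → (1,17,-10)
river: ρ → (-10,3,8)
river: ρ → (8,13,-5)
river: ρ → (-5,17,2)
river: ρ → (2,15,-13)
river: ρ → (-13,11,4)
river: ρ → (4,13,-10)
river: ρ → (-10,7,7)
river: ρ → (7,7,-10)
ρ-cycle length = 16 (tail of 0 descent steps not counted)

16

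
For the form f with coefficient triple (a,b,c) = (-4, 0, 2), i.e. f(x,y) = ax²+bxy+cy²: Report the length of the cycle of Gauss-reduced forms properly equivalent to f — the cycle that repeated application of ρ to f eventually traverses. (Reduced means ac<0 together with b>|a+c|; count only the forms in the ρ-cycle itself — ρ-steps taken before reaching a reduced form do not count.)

D = 32, ⌊√D⌋ = 5
descent: ρ → (2,4,-2)  [lands on river]
river: ρ → (-2,4,2)
ρ-cycle length = 2 (tail of 1 descent step not counted)

2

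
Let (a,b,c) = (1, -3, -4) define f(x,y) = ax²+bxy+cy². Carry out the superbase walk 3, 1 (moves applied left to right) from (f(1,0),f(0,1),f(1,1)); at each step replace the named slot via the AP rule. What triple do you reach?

start (1,-4,-6) = (f(1,0),f(0,1),f(1,1))
replace slot 3: 2·(1+(-4)) − (-6) = 0 → (1,-4,0)
replace slot 1: 2·((-4)+0) − 1 = -9 → (-9,-4,0)

-9,-4,0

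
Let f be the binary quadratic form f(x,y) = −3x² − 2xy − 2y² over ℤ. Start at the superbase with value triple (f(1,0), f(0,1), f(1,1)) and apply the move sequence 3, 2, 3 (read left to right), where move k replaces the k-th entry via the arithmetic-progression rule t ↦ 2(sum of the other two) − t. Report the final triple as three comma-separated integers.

start (-3,-2,-7) = (f(1,0),f(0,1),f(1,1))
replace slot 3: 2·((-3)+(-2)) − (-7) = -3 → (-3,-2,-3)
replace slot 2: 2·((-3)+(-3)) − (-2) = -10 → (-3,-10,-3)
replace slot 3: 2·((-3)+(-10)) − (-3) = -23 → (-3,-10,-23)

-3,-10,-23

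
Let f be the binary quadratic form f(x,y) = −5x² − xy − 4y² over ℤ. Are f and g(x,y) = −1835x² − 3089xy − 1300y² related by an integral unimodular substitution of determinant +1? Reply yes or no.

D₁ = -79, D₂ = -79
f is negative-definite; reduce −f:
−f: flip: (5,1,4)→(4,-1,5)
−f: reduced (well bottom): (4,-1,5) with a≤c, −a<b≤a
flip sign back: reduced form of f is (-4,1,-5)
g is negative-definite; reduce −g:
−g: translate: b→-581 (≡3089 mod 3670), so (1835,3089,1300)→(1835,-581,46)
−g: flip: (1835,-581,46)→(46,581,1835)
−g: translate: b→29 (≡581 mod 92), so (46,581,1835)→(46,29,5)
−g: flip: (46,29,5)→(5,-29,46)
−g: translate: b→1 (≡-29 mod 10), so (5,-29,46)→(5,1,4)
−g: flip: (5,1,4)→(4,-1,5)
−g: reduced (well bottom): (4,-1,5) with a≤c, −a<b≤a
flip sign back: reduced form of g is (-4,1,-5)
reduced forms (-4, 1, -5) vs (-4, 1, -5) ⇒ equivalent

yes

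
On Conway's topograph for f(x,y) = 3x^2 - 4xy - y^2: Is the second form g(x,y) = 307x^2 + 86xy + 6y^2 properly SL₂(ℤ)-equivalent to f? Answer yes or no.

D₁ = 28, D₂ = 28
river cycle of f (length 4): (-1, 4, 3), (3, 2, -2), (-2, 2, 3), (3, 4, -1)
river cycle of g (length 4): (-1, 4, 3), (3, 2, -2), (-2, 2, 3), (3, 4, -1)
cycles coincide ⇒ equivalent

yes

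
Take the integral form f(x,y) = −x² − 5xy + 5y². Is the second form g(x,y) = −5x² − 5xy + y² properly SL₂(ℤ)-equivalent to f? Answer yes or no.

D₁ = 45, D₂ = 45
river cycle of f (length 2): (5, 5, -1), (-1, 5, 5)
river cycle of g (length 2): (1, 5, -5), (-5, 5, 1)
cycles differ ⇒ inequivalent

no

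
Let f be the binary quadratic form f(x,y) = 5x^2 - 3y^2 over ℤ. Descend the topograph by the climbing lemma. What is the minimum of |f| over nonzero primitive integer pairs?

descent: ρ → (-3,6,2)  [lands on river]
river: ρ → (2,6,-3)
closes: descent 1, river 2
min |a| on river = 2

2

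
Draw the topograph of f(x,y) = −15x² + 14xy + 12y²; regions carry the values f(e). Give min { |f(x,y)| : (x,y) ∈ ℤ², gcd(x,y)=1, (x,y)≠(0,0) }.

river: ρ → (12,10,-17)
river: ρ → (-17,24,5)
river: ρ → (5,26,-12)
river: ρ → (-12,22,9)
river: ρ → (9,14,-20)
river: ρ → (-20,26,3)
river: ρ → (3,28,-11)
river: ρ → (-11,16,15)
river: ρ → (15,14,-12)
river: ρ → (-12,10,17)
river: ρ → (17,24,-5)
river: ρ → (-5,26,12)
river: ρ → (12,22,-9)
river: ρ → (-9,14,20)
river: ρ → (20,26,-3)
river: ρ → (-3,28,11)
river: ρ → (11,16,-15)
river: ρ → (-15,14,12)
closes: descent 0, river 18
min |a| on river = 3

3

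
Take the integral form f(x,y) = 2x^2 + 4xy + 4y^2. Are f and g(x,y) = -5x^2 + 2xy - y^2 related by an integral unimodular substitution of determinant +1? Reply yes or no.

D₁ = -16, D₂ = -16
f: translate: b→0 (≡4 mod 4), so (2,4,4)→(2,0,2)
f: reduced (well bottom): (2,0,2) with a≤c, −a<b≤a
g is negative-definite; reduce −g:
−g: flip: (5,-2,1)→(1,2,5)
−g: translate: b→0 (≡2 mod 2), so (1,2,5)→(1,0,4)
−g: reduced (well bottom): (1,0,4) with a≤c, −a<b≤a
flip sign back: reduced form of g is (-1,0,-4)
reduced forms (2, 0, 2) vs (-1, 0, -4) ⇒ inequivalent

no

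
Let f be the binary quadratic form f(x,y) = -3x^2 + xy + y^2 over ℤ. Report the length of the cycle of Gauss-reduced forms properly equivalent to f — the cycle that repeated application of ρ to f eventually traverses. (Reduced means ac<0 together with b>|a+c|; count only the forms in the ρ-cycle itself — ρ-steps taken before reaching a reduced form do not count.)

D = 13, ⌊√D⌋ = 3
descent: ρ → (1,3,-1)  [lands on river]
river: ρ → (-1,3,1)
ρ-cycle length = 2 (tail of 1 descent step not counted)

2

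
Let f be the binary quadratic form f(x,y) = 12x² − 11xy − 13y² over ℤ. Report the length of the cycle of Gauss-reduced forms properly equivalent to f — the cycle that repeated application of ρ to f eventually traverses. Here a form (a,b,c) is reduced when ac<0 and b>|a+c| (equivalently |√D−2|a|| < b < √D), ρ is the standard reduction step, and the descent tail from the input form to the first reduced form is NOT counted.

D = 745, ⌊√D⌋ = 27
descent: ρ → (-13,11,12)  [lands on river]
river: ρ → (12,13,-12)
river: ρ → (-12,11,13)
river: ρ → (13,15,-10)
river: ρ → (-10,25,3)
river: ρ → (3,23,-18)
river: ρ → (-18,13,8)
river: ρ → (8,19,-12)
river: ρ → (-12,5,15)
river: ρ → (15,25,-2)
river: ρ → (-2,27,2)
river: ρ → (2,25,-15)
river: ρ → (-15,5,12)
river: ρ → (12,19,-8)
river: ρ → (-8,13,18)
river: ρ → (18,23,-3)
river: ρ → (-3,25,10)
river: ρ → (10,15,-13)
ρ-cycle length = 18 (tail of 1 descent step not counted)

18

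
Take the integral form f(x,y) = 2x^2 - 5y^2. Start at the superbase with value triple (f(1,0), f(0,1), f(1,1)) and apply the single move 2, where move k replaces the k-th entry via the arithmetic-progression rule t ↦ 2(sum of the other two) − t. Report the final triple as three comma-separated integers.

start (2,-5,-3) = (f(1,0),f(0,1),f(1,1))
replace slot 2: 2·(2+(-3)) − (-5) = 3 → (2,3,-3)

2,3,-3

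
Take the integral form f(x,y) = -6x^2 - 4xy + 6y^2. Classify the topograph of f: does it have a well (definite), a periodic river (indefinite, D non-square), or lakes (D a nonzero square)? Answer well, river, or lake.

D = b²−4ac = (-4)² − 4·(-6)·6 = 160
D > 0 non-square ⇒ indefinite ⇒ periodic river

river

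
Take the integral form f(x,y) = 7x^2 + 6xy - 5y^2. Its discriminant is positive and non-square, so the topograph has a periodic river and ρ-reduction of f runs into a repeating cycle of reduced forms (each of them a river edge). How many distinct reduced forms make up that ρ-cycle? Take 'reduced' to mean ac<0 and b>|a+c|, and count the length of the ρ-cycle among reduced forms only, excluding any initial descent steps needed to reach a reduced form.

D = 176, ⌊√D⌋ = 13
river: ρ → (-5,4,8)
river: ρ → (8,12,-1)
river: ρ → (-1,12,8)
river: ρ → (8,4,-5)
river: ρ → (-5,6,7)
river: ρ → (7,8,-4)
river: ρ → (-4,8,7)
river: ρ → (7,6,-5)
ρ-cycle length = 8 (tail of 0 descent steps not counted)

8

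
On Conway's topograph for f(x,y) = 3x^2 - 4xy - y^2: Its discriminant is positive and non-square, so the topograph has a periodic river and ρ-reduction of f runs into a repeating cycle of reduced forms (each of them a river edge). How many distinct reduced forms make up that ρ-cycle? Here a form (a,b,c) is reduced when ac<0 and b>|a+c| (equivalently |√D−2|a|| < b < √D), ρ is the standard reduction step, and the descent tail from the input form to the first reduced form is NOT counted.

D = 28, ⌊√D⌋ = 5
descent: ρ → (-1,4,3)  [lands on river]
river: ρ → (3,2,-2)
river: ρ → (-2,2,3)
river: ρ → (3,4,-1)
ρ-cycle length = 4 (tail of 1 descent step not counted)

4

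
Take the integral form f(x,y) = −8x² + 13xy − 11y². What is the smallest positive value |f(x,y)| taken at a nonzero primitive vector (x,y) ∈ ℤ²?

translate: b→3 (≡-13 mod 16), so (8,-13,11)→(8,3,6)
flip: (8,3,6)→(6,-3,8)
reduced (well bottom): (6,-3,8) with a≤c, −a<b≤a
well minimum |f| = |-6| = 6 (negative-definite)

6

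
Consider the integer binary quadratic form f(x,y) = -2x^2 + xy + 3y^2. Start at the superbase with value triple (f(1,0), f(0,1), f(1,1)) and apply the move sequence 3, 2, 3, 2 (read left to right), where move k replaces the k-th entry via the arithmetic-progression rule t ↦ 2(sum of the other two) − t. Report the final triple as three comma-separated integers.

start (-2,3,2) = (f(1,0),f(0,1),f(1,1))
replace slot 3: 2·((-2)+3) − 2 = 0 → (-2,3,0)
replace slot 2: 2·((-2)+0) − 3 = -7 → (-2,-7,0)
replace slot 3: 2·((-2)+(-7)) − 0 = -18 → (-2,-7,-18)
replace slot 2: 2·((-2)+(-18)) − (-7) = -33 → (-2,-33,-18)

-2,-33,-18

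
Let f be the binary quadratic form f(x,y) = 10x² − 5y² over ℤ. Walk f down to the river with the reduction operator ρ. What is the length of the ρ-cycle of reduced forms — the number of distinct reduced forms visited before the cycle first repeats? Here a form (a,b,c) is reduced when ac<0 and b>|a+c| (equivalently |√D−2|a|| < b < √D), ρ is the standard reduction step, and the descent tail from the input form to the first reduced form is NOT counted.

D = 200, ⌊√D⌋ = 14
descent: ρ → (-5,10,5)  [lands on river]
river: ρ → (5,10,-5)
ρ-cycle length = 2 (tail of 1 descent step not counted)

2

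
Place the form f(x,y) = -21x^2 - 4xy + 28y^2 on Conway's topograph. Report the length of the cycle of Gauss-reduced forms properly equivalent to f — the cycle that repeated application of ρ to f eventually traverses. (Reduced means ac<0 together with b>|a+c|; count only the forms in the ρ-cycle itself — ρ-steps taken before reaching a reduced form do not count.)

D = 2368, ⌊√D⌋ = 48
descent: ρ → (28,4,-21)
descent: ρ → (-21,38,11)  [lands on river]
river: ρ → (11,28,-36)
river: ρ → (-36,44,3)
river: ρ → (3,46,-21)
ρ-cycle length = 4 (tail of 2 descent steps not counted)

4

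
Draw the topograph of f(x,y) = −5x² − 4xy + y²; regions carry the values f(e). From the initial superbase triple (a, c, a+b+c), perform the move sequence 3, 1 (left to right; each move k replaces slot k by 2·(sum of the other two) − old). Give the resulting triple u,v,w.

start (-5,1,-8) = (f(1,0),f(0,1),f(1,1))
replace slot 3: 2·((-5)+1) − (-8) = 0 → (-5,1,0)
replace slot 1: 2·(1+0) − (-5) = 7 → (7,1,0)

7,1,0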